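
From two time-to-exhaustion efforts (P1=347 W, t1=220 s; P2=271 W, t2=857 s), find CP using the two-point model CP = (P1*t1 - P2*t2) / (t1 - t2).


Work in trial 1 = 76340 J
Work in trial 2 = 232247 J
Delta work = -155907 J
Delta time = -637 s
CP = -155907 / -637 = 244.75 W

244.75 W


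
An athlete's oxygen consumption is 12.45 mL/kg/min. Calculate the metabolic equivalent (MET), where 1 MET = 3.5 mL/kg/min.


MET = VO2 / 3.5
= 12.45 / 3.5
= 3.56 METs

3.56 METs


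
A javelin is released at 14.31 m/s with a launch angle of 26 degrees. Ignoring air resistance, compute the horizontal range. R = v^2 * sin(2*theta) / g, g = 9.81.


Launch speed squared = 204.7761
sin(2 * 26 deg) = 0.788011
Range = 204.7761 * 0.788011 / 9.81
= 16.449 m

16.449 m


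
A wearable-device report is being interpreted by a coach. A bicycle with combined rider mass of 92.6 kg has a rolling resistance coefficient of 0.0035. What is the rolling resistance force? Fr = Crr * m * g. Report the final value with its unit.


Fr = 0.0035 * 92.6 * 9.81
= 0.3241 * 9.81
= 3.179 N

3.179 N


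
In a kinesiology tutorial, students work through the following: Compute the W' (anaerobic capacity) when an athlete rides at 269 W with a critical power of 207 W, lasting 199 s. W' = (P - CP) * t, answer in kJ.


Above-CP power = 62 W
Duration = 199 s
W' = 62 * 199 = 12338 J
Convert: 12338 / 1000 = 12.338 kJ

12.338 kJ


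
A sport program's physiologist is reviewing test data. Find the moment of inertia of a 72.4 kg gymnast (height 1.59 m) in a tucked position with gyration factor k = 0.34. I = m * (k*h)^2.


Radius of gyration = 0.34 * 1.59 = 0.5406 m
I = 72.4 * 0.5406^2
= 72.4 * 0.292248
= 21.159 kg*m^2

21.159 kg*m^2


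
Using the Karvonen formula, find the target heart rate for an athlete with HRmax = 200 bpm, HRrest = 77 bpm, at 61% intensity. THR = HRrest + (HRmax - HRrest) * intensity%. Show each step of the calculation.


HRR = 200 - 77 = 123
THR = 77 + 123 * 0.61
= 77 + 75.03
= 152.03 bpm

152.03 bpm


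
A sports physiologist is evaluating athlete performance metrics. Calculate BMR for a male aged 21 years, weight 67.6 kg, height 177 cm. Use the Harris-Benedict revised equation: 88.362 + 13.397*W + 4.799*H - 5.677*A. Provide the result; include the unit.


Substituting values:
W term = 13.397 * 67.6 = 905.6372
H term = 4.799 * 177 = 849.423
A term = 5.677 * 21 = 119.217
BMR = 1724.21 kcal/day

1724.21 kcal/day


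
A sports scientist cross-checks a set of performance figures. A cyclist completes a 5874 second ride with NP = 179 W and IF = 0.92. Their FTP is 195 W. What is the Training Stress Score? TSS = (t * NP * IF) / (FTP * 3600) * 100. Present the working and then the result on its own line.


t * NP * IF = 5874 * 179 * 0.92 = 967330.32
FTP * 3600 = 702000
TSS = (967330.32 / 702000) * 100 = 137.8

137.8 TSS


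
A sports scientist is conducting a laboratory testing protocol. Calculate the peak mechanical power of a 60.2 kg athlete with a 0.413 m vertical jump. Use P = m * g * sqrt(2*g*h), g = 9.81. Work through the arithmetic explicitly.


First, sqrt(2gh) = sqrt(2 * 9.81 * 0.413)
= sqrt(8.10306) = 2.846587 m/s
Power = 60.2 * 9.81 * 2.846587 = 1681.09 W

1681.09 W


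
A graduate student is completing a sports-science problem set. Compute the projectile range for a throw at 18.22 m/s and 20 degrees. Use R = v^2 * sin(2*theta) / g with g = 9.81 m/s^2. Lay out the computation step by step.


Two times the angle = 40 degrees
sin(40) = 0.642788
R = 331.9684 * 0.642788 / 9.81 = 21.752 m

21.752 m


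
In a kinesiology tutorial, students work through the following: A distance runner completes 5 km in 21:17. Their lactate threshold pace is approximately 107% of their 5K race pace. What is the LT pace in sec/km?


Convert to seconds: 21 min 17 s = 1277 s
Pace per km = 1277 / 5 = 255.4 s/km
LT pace = 255.4 * 1.07 = 273.28 s/km

273.28 s/km


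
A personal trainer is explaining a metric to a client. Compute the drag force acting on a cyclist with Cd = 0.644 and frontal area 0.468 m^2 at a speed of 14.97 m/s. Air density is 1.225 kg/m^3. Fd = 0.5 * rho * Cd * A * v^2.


Step 1: v^2 = 224.1009
Step 2: Fd = 0.5 * 1.225 * 0.644 * 0.468 * 224.1009
= 41.37 N

41.37 N


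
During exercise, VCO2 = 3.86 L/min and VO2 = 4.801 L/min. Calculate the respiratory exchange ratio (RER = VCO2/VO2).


RER = VCO2 / VO2
= 3.86 / 4.801
= 0.804

0.804


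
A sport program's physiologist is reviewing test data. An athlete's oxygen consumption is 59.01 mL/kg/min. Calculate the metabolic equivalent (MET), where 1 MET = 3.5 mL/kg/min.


MET = VO2 / 3.5
= 59.01 / 3.5
= 16.86 METs

16.86 METs


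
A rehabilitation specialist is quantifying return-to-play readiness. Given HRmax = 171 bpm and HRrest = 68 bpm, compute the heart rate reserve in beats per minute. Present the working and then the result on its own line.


Heart rate reserve = maximum HR minus resting HR
HRR = 171 - 68 = 103 bpm

103 bpm


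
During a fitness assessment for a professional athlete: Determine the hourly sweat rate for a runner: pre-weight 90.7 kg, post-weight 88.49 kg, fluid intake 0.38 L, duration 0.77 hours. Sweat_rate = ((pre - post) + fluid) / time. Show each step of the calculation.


Mass lost = 90.7 - 88.49 = 2.21 kg
Add fluid consumed: 2.21 + 0.38 = 2.59 L total sweat
Sweat rate = 2.59 / 0.77 = 3.364 L/h

3.364 L/h


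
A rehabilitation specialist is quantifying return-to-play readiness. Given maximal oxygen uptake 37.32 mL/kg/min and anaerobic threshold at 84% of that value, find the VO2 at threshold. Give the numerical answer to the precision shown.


Percentage as decimal = 0.84
VO2 at AT = 37.32 * 0.84 = 31.35 mL/kg/min

31.35 mL/kg/min


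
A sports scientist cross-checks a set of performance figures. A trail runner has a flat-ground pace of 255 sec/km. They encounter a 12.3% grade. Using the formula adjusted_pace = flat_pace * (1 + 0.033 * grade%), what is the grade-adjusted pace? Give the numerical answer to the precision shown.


Grade factor = 1 + 0.033 * 12.3 = 1.4059
Adjusted = 255 * 1.4059 = 358.5 sec/km

358.5 s/km


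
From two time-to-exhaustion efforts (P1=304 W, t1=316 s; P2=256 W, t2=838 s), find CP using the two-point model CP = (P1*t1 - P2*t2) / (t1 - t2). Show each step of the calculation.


Work in trial 1 = 96064 J
Work in trial 2 = 214528 J
Delta work = -118464 J
Delta time = -522 s
CP = -118464 / -522 = 226.94 W

226.94 W


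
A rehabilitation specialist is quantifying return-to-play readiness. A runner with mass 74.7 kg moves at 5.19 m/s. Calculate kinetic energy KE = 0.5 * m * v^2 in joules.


v^2 = 5.19^2 = 26.9361
KE = 0.5 * 74.7 * 26.9361
= 1006.06 J

1006.06 J


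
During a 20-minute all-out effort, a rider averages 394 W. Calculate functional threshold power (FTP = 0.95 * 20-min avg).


FTP = 0.95 * 394
= 374.3 W

374.3 W


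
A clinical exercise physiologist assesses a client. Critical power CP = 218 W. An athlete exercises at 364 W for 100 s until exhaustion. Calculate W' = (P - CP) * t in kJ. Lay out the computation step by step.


P - CP = 364 - 218 = 146 W
W' = 146 * 100 = 14600 J
= 14600 / 1000 = 14.6 kJ

14.6 kJ


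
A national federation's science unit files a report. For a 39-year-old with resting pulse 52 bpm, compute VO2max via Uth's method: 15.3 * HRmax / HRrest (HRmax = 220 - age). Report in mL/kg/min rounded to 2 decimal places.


Step 1: HRmax = 220 - 39 = 181 bpm
Step 2: Ratio = 181 / 52 = 3.4808
Step 3: VO2max = 15.3 * 3.4808 = 53.26 mL/kg/min

53.26 mL/kg/min


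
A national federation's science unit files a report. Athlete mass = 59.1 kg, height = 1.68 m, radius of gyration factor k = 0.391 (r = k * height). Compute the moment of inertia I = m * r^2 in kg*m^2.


r = k * height = 0.391 * 1.68 = 0.65688 m
r^2 = 0.65688^2 = 0.431491
I = 59.1 * 0.431491 = 25.501 kg*m^2

25.501 kg*m^2


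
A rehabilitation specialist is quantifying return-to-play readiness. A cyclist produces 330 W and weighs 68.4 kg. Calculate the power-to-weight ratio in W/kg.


P/W = power / mass
= 330 / 68.4
= 4.825 W/kg

4.825 W/kg


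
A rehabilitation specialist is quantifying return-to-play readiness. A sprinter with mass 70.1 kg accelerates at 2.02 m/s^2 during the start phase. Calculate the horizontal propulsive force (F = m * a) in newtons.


F = m * a
= 70.1 * 2.02
= 141.6 N

141.6 N


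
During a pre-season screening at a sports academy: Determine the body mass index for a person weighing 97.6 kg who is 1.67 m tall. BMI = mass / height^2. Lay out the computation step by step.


BMI = mass / height^2
= 97.6 / 1.67^2
= 97.6 / 2.7889
= 35.0 kg/m^2

35.0 kg/m^2


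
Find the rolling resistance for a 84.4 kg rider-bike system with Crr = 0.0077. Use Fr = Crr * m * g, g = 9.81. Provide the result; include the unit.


m * g = 84.4 * 9.81 = 827.964 N
Fr = 0.0077 * 827.964 = 6.375 N

6.375 N


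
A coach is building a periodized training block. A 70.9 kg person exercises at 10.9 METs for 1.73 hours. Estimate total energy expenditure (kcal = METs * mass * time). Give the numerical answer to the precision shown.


Energy = METs * mass(kg) * time(h)
= 10.9 * 70.9 * 1.73
= 1336.96 kcal

1336.96 kcal


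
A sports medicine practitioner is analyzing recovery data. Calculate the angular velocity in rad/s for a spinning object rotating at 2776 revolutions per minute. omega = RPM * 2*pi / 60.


omega = RPM * 2*pi / 60
= 2776 * 6.28318531 / 60
= 290.702 rad/s

290.702 rad/s


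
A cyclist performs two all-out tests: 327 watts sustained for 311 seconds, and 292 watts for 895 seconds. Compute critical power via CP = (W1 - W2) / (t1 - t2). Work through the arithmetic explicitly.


W1 = P1 * t1 = 327 * 311 = 101697 J
W2 = P2 * t2 = 292 * 895 = 261340 J
CP = (101697 - 261340) / (311 - 895)
= 273.36 W

273.36 W


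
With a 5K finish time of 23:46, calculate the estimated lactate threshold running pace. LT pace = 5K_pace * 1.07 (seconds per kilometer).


Race duration = 1426 s for 5 km
Average pace = 1426 / 5 = 285.2 s/km
LT pace = 285.2 * 1.07
= 305.16 s/km

305.16 s/km


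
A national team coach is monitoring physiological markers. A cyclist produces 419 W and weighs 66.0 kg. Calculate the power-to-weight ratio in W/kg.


P/W = power / mass
= 419 / 66.0
= 6.348 W/kg

6.348 W/kg


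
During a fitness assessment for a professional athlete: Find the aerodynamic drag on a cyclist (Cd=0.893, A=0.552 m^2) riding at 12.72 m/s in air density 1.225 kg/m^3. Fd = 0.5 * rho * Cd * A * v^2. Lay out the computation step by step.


Fd = 0.5 * 1.225 * 0.893 * 0.552 * 12.72^2
= 0.5 * 1.225 * 0.893 * 0.552 * 161.7984
= 48.851 N

48.851 N


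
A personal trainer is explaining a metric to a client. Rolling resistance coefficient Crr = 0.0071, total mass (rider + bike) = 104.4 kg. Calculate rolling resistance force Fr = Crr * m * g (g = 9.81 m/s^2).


Fr = Crr * m * g
= 0.0071 * 104.4 * 9.81
= 7.272 N

7.272 N


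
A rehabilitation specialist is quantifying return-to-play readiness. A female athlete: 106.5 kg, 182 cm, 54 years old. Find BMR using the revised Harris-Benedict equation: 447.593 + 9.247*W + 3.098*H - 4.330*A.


Intercept = 447.593
Weight contribution = 9.247 * 106.5 = 984.8055
Height contribution = 3.098 * 182 = 563.836
Age contribution = 4.33 * 54 = 233.82
BMR = 447.593 + 984.8055 + 563.836 - 233.82
= 1762.41 kcal/day

1762.41 kcal/day


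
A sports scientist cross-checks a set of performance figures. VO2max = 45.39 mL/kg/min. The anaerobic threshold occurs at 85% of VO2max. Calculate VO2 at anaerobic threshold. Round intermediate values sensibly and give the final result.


AT fraction = 85 / 100 = 0.85
AT VO2 = 45.39 * 0.85
= 38.58 mL/kg/min

38.58 mL/kg/min


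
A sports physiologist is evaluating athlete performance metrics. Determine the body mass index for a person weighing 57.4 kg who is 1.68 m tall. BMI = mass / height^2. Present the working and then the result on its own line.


BMI = mass / height^2
= 57.4 / 1.68^2
= 57.4 / 2.8224
= 20.34 kg/m^2

20.34 kg/m^2


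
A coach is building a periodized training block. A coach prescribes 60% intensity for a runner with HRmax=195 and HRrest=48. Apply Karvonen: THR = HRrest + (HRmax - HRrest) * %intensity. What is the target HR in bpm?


Heart rate reserve = 195 - 48 = 147
Intensity fraction = 60 / 100 = 0.6
THR = 48 + 147 * 0.6 = 136.2 bpm

136.2 bpm


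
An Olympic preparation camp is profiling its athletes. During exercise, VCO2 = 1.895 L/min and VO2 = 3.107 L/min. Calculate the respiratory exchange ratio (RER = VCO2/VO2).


RER = VCO2 / VO2
= 1.895 / 3.107
= 0.6099

0.6099


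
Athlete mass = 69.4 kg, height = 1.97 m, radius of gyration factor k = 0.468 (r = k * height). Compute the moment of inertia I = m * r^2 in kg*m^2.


r = k * height = 0.468 * 1.97 = 0.92196 m
r^2 = 0.92196^2 = 0.85001
I = 69.4 * 0.85001 = 58.991 kg*m^2

58.991 kg*m^2


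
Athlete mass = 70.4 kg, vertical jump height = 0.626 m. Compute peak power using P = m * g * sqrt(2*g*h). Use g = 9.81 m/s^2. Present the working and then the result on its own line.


sqrt(2 * 9.81 * 0.626) = sqrt(12.28212) = 3.504586 m/s
P = 70.4 * 9.81 * 3.504586
= 2420.35 W

2420.35 W


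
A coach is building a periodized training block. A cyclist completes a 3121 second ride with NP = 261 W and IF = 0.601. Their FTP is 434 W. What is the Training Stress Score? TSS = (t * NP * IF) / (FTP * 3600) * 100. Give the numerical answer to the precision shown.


t * NP * IF = 3121 * 261 * 0.601 = 489563.181
FTP * 3600 = 1562400
TSS = (489563.181 / 1562400) * 100 = 31.33

31.33 TSS


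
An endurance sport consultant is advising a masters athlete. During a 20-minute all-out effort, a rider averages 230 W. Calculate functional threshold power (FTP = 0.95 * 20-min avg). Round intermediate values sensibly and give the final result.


FTP = 0.95 * 230
= 218.5 W

218.5 W


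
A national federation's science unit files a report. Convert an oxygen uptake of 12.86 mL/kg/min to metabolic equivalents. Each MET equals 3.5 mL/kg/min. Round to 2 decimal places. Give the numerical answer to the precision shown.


One MET = 3.5 mL/kg/min
Number of METs = 12.86 / 3.5
= 3.67 METs

3.67 METs


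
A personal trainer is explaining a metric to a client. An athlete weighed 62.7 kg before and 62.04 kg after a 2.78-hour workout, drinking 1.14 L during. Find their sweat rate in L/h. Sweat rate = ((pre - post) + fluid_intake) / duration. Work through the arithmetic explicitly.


Body mass change = 0.66 kg
Total sweat loss = 0.66 + 1.14 = 1.8 L
Rate = 1.8 / 2.78 = 0.647 L/h

0.647 L/h


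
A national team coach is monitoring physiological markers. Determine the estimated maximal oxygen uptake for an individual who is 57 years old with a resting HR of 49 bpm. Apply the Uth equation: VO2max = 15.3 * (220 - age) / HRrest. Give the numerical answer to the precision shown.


HRmax = 220 - 57 = 163
VO2max = 15.3 * (163 / 49)
= 15.3 * 3.3265
= 50.9 mL/kg/min

50.9 mL/kg/min


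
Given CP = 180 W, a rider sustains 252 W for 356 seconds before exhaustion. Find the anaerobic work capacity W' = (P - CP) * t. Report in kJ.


Excess power = 252 - 180 = 72 W
Work above CP = 72 * 356 = 25632 J
W' = 25.632 kJ

25.632 kJ


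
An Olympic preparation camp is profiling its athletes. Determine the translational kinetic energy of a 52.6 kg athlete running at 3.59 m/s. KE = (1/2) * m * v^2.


KE = 0.5 * m * v^2
= 0.5 * 52.6 * 3.59^2
= 0.5 * 52.6 * 12.8881
= 338.96 J

338.96 J


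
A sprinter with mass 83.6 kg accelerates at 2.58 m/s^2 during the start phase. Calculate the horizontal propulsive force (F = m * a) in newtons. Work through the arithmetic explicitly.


F = m * a
= 83.6 * 2.58
= 215.69 N

215.69 N


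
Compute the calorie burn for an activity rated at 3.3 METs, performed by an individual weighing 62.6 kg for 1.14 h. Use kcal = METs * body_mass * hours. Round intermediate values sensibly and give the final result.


Product of METs and mass = 3.3 * 62.6 = 206.58
Total kcal = 206.58 * 1.14 = 235.5 kcal

235.5 kcal


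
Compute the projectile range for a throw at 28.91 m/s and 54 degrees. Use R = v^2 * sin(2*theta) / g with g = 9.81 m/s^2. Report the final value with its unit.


Two times the angle = 108 degrees
sin(108) = 0.951057
R = 835.7881 * 0.951057 / 9.81 = 81.028 m

81.028 m


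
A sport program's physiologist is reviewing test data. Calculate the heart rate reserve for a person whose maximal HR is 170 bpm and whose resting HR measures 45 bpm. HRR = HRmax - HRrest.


HRmax = 170 bpm
HRrest = 45 bpm
HRR = 170 - 45 = 125 bpm

125 bpm


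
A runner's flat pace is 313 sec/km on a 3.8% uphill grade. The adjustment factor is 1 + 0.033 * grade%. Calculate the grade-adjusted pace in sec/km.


Factor = 1 + 0.033 * 3.8 = 1.1254
Adjusted pace = 313 * 1.1254
= 352.25 sec/km

352.25 s/km


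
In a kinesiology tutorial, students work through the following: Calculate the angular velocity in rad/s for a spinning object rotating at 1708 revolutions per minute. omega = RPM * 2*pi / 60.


omega = RPM * 2*pi / 60
= 1708 * 6.28318531 / 60
= 178.861 rad/s

178.861 rad/s


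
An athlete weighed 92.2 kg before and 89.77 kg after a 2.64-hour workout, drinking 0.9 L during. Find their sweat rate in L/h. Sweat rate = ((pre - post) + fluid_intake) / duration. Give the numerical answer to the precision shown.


Body mass change = 2.43 kg
Total sweat loss = 2.43 + 0.9 = 3.33 L
Rate = 3.33 / 2.64 = 1.261 L/h

1.261 L/h


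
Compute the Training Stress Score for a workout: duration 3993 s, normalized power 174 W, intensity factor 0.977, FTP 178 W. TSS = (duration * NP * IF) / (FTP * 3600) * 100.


Product = 3993 * 174 * 0.977 = 678802.014
Base = 178 * 3600 = 640800
TSS = 678802.014 / 640800 * 100 = 105.93

105.93 TSS


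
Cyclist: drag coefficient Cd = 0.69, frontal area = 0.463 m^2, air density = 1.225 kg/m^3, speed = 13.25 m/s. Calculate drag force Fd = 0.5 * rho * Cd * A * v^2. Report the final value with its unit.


v^2 = 13.25^2 = 175.5625
Fd = 0.5 * 1.225 * 0.69 * 0.463 * 175.5625
= 34.353 N

34.353 N


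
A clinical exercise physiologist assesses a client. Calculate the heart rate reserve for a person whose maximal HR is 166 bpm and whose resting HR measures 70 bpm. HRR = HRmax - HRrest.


HRmax = 166 bpm
HRrest = 70 bpm
HRR = 166 - 70 = 96 bpm

96 bpm


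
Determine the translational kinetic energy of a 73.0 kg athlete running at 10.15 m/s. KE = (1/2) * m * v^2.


KE = 0.5 * m * v^2
= 0.5 * 73.0 * 10.15^2
= 0.5 * 73.0 * 103.0225
= 3760.32 J

3760.32 J


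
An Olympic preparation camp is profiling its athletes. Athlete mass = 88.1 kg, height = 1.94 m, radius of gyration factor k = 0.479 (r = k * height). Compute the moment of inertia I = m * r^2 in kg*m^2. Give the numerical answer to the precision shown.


r = k * height = 0.479 * 1.94 = 0.92926 m
r^2 = 0.92926^2 = 0.863524
I = 88.1 * 0.863524 = 76.076 kg*m^2

76.076 kg*m^2


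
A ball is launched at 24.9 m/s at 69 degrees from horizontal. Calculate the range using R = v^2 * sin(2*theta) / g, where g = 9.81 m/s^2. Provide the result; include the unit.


sin(2 * 69) = sin(138) = 0.669131
v^2 = 24.9^2 = 620.01
R = 620.01 * 0.669131 / 9.81
= 42.29 m

42.29 m


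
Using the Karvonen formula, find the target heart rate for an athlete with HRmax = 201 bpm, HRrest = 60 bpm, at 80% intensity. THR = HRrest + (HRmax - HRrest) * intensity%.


HRR = 201 - 60 = 141
THR = 60 + 141 * 0.8
= 60 + 112.8
= 172.8 bpm

172.8 bpm


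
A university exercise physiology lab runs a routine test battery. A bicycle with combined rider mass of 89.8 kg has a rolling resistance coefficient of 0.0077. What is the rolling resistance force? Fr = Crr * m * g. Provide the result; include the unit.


Fr = 0.0077 * 89.8 * 9.81
= 0.69146 * 9.81
= 6.783 N

6.783 N


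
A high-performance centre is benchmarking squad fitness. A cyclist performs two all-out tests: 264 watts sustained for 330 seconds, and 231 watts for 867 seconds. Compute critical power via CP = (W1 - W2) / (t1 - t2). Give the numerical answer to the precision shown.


W1 = P1 * t1 = 264 * 330 = 87120 J
W2 = P2 * t2 = 231 * 867 = 200277 J
CP = (87120 - 200277) / (330 - 867)
= 210.72 W

210.72 W


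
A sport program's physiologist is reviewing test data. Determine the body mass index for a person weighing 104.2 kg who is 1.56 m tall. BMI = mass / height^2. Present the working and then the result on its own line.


BMI = mass / height^2
= 104.2 / 1.56^2
= 104.2 / 2.4336
= 42.82 kg/m^2

42.82 kg/m^2


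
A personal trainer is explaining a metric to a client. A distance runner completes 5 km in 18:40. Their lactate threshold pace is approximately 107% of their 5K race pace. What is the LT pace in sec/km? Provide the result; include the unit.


Convert to seconds: 18 min 40 s = 1120 s
Pace per km = 1120 / 5 = 224.0 s/km
LT pace = 224.0 * 1.07 = 239.68 s/km

239.68 s/km


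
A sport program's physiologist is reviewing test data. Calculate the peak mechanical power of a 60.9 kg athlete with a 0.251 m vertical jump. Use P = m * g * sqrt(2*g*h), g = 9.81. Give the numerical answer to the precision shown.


First, sqrt(2gh) = sqrt(2 * 9.81 * 0.251)
= sqrt(4.92462) = 2.219148 m/s
Power = 60.9 * 9.81 * 2.219148 = 1325.78 W

1325.78 W


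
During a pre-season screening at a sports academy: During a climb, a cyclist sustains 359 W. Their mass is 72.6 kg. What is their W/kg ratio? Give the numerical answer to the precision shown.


Power-to-weight = 359 W / 72.6 kg
= 4.945 W/kg

4.945 W/kg


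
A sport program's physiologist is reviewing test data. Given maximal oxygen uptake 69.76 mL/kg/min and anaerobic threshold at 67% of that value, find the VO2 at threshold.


Percentage as decimal = 0.67
VO2 at AT = 69.76 * 0.67 = 46.74 mL/kg/min

46.74 mL/kg/min


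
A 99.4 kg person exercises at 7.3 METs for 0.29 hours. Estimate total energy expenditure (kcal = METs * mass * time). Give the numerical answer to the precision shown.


Energy = METs * mass(kg) * time(h)
= 7.3 * 99.4 * 0.29
= 210.43 kcal

210.43 kcal


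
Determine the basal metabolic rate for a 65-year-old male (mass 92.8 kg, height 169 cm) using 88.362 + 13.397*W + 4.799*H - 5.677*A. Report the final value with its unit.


BMR = 88.362 + 13.397*92.8 + 4.799*169 - 5.677*65
= 1773.63 kcal/day

1773.63 kcal/day


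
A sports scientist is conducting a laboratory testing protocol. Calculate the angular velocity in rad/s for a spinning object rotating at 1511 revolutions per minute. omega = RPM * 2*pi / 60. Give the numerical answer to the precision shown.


omega = RPM * 2*pi / 60
= 1511 * 6.28318531 / 60
= 158.232 rad/s

158.232 rad/s


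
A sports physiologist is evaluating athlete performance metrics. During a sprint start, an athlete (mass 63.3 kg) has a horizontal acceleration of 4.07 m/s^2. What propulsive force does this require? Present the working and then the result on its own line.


Propulsive force = mass * acceleration
= 63.3 kg * 4.07 m/s^2
= 257.63 N

257.63 N


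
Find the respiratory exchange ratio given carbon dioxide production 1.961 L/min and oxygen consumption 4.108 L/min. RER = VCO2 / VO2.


VCO2 = 1.961 L/min
VO2 = 4.108 L/min
RER = 1.961 / 4.108 = 0.4774

0.4774


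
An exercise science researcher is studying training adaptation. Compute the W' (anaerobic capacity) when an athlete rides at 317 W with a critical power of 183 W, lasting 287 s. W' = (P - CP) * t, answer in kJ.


Above-CP power = 134 W
Duration = 287 s
W' = 134 * 287 = 38458 J
Convert: 38458 / 1000 = 38.458 kJ

38.458 kJ


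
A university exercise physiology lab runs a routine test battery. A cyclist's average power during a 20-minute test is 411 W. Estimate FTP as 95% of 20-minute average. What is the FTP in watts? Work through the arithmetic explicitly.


FTP = 20-min power * 0.95
= 411 * 0.95
= 390.45 W

390.45 W


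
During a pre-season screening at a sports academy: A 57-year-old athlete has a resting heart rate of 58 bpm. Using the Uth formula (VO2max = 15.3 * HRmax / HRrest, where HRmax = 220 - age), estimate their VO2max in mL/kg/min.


HRmax = 220 - 57 = 163 bpm
Ratio = HRmax / HRrest = 163 / 58 = 2.8103
VO2max = 15.3 * 2.8103 = 43.0 mL/kg/min

43.0 mL/kg/min


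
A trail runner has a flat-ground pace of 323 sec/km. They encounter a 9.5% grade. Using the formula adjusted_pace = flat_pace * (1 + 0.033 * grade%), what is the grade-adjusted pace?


Grade factor = 1 + 0.033 * 9.5 = 1.3135
Adjusted = 323 * 1.3135 = 424.26 sec/km

424.26 s/km


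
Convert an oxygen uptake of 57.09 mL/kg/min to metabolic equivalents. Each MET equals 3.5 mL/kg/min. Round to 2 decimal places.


One MET = 3.5 mL/kg/min
Number of METs = 57.09 / 3.5
= 16.31 METs

16.31 METs


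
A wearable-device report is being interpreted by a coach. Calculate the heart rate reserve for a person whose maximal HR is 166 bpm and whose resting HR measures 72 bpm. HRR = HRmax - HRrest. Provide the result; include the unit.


HRmax = 166 bpm
HRrest = 72 bpm
HRR = 166 - 72 = 94 bpm

94 bpm


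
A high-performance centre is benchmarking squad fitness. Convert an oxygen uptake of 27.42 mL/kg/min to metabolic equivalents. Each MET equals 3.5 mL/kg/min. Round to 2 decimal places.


One MET = 3.5 mL/kg/min
Number of METs = 27.42 / 3.5
= 7.83 METs

7.83 METs


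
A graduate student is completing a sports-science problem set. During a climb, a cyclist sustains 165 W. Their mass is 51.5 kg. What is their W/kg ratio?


Power-to-weight = 165 W / 51.5 kg
= 3.204 W/kg

3.204 W/kg


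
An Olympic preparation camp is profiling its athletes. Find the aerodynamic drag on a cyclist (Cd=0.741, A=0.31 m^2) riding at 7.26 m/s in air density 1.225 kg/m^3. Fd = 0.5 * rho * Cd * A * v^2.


Fd = 0.5 * 1.225 * 0.741 * 0.31 * 7.26^2
= 0.5 * 1.225 * 0.741 * 0.31 * 52.7076
= 7.416 N

7.416 N


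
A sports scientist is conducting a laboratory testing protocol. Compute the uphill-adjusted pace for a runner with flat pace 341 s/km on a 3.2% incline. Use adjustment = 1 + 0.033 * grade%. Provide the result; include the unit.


Adjustment factor = 1 + 0.033 * 3.2 = 1.1056
Grade-adjusted pace = 341 * 1.1056 = 377.01 s/km

377.01 s/km


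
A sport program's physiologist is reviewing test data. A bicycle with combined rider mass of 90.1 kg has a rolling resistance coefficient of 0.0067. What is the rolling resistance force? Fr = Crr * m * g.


Fr = 0.0067 * 90.1 * 9.81
= 0.60367 * 9.81
= 5.922 N

5.922 N


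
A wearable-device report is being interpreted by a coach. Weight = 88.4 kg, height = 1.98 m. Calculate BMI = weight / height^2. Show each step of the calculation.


height^2 = 1.98^2 = 3.9204
BMI = 88.4 / 3.9204 = 22.55 kg/m^2

22.55 kg/m^2


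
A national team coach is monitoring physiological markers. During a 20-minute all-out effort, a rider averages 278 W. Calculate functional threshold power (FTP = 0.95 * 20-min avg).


FTP = 0.95 * 278
= 264.1 W

264.1 W


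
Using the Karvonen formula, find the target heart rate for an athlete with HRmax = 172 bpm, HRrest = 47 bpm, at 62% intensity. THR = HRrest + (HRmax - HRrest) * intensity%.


HRR = 172 - 47 = 125
THR = 47 + 125 * 0.62
= 47 + 77.5
= 124.5 bpm

124.5 bpm


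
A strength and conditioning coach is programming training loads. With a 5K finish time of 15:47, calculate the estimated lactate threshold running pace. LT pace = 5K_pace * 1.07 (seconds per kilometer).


Race duration = 947 s for 5 km
Average pace = 947 / 5 = 189.4 s/km
LT pace = 189.4 * 1.07
= 202.66 s/km

202.66 s/km


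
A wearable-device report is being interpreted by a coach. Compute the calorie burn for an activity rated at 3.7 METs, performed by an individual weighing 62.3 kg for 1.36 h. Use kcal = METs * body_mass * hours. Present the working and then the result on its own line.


Product of METs and mass = 3.7 * 62.3 = 230.51
Total kcal = 230.51 * 1.36 = 313.49 kcal

313.49 kcal


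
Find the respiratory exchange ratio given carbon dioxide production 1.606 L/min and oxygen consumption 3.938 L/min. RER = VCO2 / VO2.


VCO2 = 1.606 L/min
VO2 = 3.938 L/min
RER = 1.606 / 3.938 = 0.4078

0.4078


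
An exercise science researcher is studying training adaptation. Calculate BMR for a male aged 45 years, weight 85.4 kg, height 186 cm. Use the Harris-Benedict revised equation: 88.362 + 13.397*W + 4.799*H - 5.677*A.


Substituting values:
W term = 13.397 * 85.4 = 1144.1038
H term = 4.799 * 186 = 892.614
A term = 5.677 * 45 = 255.465
BMR = 1869.61 kcal/day

1869.61 kcal/day


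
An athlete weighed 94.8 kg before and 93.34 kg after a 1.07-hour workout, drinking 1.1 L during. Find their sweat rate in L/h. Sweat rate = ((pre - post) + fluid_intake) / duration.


Body mass change = 1.46 kg
Total sweat loss = 1.46 + 1.1 = 2.56 L
Rate = 2.56 / 1.07 = 2.393 L/h

2.393 L/h


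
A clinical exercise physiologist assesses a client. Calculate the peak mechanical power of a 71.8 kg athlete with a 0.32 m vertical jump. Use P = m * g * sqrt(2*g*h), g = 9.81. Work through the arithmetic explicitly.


First, sqrt(2gh) = sqrt(2 * 9.81 * 0.32)
= sqrt(6.2784) = 2.505674 m/s
Power = 71.8 * 9.81 * 2.505674 = 1764.89 W

1764.89 W


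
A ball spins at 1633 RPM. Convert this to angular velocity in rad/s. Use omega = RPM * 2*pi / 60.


omega = 1633 * 2 * pi / 60
= 1633 * 6.28318531 / 60
= 10260.442 / 60
= 171.007 rad/s

171.007 rad/s


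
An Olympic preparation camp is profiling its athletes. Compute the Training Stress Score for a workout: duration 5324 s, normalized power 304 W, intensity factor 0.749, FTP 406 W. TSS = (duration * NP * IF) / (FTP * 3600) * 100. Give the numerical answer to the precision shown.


Product = 5324 * 304 * 0.749 = 1212253.504
Base = 406 * 3600 = 1461600
TSS = 1212253.504 / 1461600 * 100 = 82.94

82.94 TSS


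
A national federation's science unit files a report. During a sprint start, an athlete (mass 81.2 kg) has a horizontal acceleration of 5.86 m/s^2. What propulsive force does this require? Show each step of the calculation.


Propulsive force = mass * acceleration
= 81.2 kg * 5.86 m/s^2
= 475.83 N

475.83 N


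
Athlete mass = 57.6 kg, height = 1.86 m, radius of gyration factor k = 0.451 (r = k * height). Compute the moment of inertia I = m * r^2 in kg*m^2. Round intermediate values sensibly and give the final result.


r = k * height = 0.451 * 1.86 = 0.83886 m
r^2 = 0.83886^2 = 0.703686
I = 57.6 * 0.703686 = 40.532 kg*m^2

40.532 kg*m^2


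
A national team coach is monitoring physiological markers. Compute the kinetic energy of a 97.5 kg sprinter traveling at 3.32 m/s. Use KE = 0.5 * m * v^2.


Velocity squared = 11.0224
KE = 0.5 * 97.5 * 11.0224 = 537.34 J

537.34 J


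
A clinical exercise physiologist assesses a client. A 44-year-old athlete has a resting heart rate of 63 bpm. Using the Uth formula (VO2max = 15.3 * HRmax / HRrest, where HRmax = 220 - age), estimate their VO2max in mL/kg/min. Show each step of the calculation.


HRmax = 220 - 44 = 176 bpm
Ratio = HRmax / HRrest = 176 / 63 = 2.7937
VO2max = 15.3 * 2.7937 = 42.74 mL/kg/min

42.74 mL/kg/min


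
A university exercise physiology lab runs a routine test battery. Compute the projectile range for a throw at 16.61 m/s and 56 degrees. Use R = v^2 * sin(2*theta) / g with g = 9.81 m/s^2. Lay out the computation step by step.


Two times the angle = 112 degrees
sin(112) = 0.927184
R = 275.8921 * 0.927184 / 9.81 = 26.076 m

26.076 m


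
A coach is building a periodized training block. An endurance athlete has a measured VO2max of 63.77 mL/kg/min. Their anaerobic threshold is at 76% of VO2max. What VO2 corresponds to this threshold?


Anaerobic threshold VO2 = VO2max * 76%
= 63.77 * 0.76
= 48.47 mL/kg/min

48.47 mL/kg/min


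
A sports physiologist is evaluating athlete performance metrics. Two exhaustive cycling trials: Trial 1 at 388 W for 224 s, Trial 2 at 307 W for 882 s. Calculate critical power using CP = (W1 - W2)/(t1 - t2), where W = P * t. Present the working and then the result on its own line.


W1 = 388 * 224 = 86912 J
W2 = 307 * 882 = 270774 J
CP = (86912 - 270774) / (224 - 882)
= -183862 / -658
= 279.43 W

279.43 W


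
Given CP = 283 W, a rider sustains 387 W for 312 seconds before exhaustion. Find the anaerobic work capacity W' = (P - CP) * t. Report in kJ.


Excess power = 387 - 283 = 104 W
Work above CP = 104 * 312 = 32448 J
W' = 32.448 kJ

32.448 kJ


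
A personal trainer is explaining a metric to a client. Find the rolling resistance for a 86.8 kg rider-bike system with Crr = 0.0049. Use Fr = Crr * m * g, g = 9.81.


m * g = 86.8 * 9.81 = 851.508 N
Fr = 0.0049 * 851.508 = 4.172 N

4.172 N


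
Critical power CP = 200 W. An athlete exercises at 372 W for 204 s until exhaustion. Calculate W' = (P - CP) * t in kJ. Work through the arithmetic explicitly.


P - CP = 372 - 200 = 172 W
W' = 172 * 204 = 35088 J
= 35088 / 1000 = 35.088 kJ

35.088 kJ


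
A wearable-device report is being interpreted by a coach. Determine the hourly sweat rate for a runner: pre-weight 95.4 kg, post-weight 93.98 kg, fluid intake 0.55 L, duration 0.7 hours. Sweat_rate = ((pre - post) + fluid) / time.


Mass lost = 95.4 - 93.98 = 1.42 kg
Add fluid consumed: 1.42 + 0.55 = 1.97 L total sweat
Sweat rate = 1.97 / 0.7 = 2.814 L/h

2.814 L/h


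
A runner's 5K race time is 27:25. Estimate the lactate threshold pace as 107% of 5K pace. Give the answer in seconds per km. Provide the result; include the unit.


Total race time = 27*60 + 25 = 1645 seconds
5K pace = 1645 / 5 = 329.0 sec/km
LT pace = 329.0 * 1.07 = 352.03 sec/km

352.03 s/km


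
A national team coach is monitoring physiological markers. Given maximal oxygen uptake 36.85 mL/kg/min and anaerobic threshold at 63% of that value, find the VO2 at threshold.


Percentage as decimal = 0.63
VO2 at AT = 36.85 * 0.63 = 23.22 mL/kg/min

23.22 mL/kg/min


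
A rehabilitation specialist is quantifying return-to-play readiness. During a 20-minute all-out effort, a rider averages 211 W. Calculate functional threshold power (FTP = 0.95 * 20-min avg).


FTP = 0.95 * 211
= 200.45 W

200.45 W


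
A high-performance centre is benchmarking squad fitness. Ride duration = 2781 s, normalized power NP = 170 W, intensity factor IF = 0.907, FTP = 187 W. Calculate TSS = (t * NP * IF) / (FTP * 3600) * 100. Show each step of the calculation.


Numerator = 2781 * 170 * 0.907 = 428802.39
Denominator = 187 * 3600 = 673200
TSS = 428802.39 / 673200 * 100
= 63.7

63.7 TSS


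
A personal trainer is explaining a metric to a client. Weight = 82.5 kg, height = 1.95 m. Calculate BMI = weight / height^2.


height^2 = 1.95^2 = 3.8025
BMI = 82.5 / 3.8025 = 21.7 kg/m^2

21.7 kg/m^2


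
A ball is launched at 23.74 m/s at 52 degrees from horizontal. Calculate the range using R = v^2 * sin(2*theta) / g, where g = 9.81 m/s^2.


sin(2 * 52) = sin(104) = 0.970296
v^2 = 23.74^2 = 563.5876
R = 563.5876 * 0.970296 / 9.81
= 55.744 m

55.744 m


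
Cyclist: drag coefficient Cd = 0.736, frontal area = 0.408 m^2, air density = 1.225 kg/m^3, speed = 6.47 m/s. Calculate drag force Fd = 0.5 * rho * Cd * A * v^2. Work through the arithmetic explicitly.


v^2 = 6.47^2 = 41.8609
Fd = 0.5 * 1.225 * 0.736 * 0.408 * 41.8609
= 7.699 N

7.699 N


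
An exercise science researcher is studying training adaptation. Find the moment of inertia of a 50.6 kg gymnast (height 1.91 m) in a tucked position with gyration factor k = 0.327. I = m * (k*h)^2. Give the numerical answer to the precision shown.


Radius of gyration = 0.327 * 1.91 = 0.62457 m
I = 50.6 * 0.62457^2
= 50.6 * 0.390088
= 19.738 kg*m^2

19.738 kg*m^2


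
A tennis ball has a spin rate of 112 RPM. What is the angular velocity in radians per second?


Convert RPM to rad/s: multiply by 2*pi and divide by 60
omega = 112 * 2 * pi / 60
= 11.729 rad/s

11.729 rad/s


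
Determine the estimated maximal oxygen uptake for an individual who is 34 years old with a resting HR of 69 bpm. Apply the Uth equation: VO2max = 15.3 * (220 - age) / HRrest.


HRmax = 220 - 34 = 186
VO2max = 15.3 * (186 / 69)
= 15.3 * 2.6957
= 41.24 mL/kg/min

41.24 mL/kg/min


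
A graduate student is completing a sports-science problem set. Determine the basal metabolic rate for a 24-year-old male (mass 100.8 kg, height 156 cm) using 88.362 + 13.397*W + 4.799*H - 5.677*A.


BMR = 88.362 + 13.397*100.8 + 4.799*156 - 5.677*24
= 2051.18 kcal/day

2051.18 kcal/day


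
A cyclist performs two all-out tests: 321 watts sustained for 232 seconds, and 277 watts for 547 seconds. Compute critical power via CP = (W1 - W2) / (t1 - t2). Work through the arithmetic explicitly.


W1 = P1 * t1 = 321 * 232 = 74472 J
W2 = P2 * t2 = 277 * 547 = 151519 J
CP = (74472 - 151519) / (232 - 547)
= 244.59 W

244.59 W


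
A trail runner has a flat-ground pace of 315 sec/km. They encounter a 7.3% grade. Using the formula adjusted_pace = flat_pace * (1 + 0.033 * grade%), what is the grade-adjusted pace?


Grade factor = 1 + 0.033 * 7.3 = 1.2409
Adjusted = 315 * 1.2409 = 390.88 sec/km

390.88 s/km


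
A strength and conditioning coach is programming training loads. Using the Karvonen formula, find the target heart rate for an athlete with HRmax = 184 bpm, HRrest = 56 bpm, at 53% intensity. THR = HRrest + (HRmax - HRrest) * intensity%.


HRR = 184 - 56 = 128
THR = 56 + 128 * 0.53
= 56 + 67.84
= 123.84 bpm

123.84 bpm


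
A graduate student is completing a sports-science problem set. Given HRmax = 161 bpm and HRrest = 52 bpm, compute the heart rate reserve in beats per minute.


Heart rate reserve = maximum HR minus resting HR
HRR = 161 - 52 = 109 bpm

109 bpm


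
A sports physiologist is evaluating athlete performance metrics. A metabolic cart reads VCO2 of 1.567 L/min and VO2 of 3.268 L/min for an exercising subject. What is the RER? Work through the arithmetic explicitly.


RER = VCO2 / VO2 = 1.567 / 3.268 = 0.4795

0.4795


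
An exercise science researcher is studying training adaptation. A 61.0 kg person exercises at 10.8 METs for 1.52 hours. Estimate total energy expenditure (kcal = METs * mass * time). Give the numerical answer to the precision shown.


Energy = METs * mass(kg) * time(h)
= 10.8 * 61.0 * 1.52
= 1001.38 kcal

1001.38 kcal


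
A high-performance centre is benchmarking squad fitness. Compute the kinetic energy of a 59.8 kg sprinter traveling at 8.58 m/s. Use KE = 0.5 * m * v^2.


Velocity squared = 73.6164
KE = 0.5 * 59.8 * 73.6164 = 2201.13 J

2201.13 J


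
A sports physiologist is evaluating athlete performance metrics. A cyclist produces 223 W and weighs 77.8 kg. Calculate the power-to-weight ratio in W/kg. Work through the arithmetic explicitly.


P/W = power / mass
= 223 / 77.8
= 2.866 W/kg

2.866 W/kg


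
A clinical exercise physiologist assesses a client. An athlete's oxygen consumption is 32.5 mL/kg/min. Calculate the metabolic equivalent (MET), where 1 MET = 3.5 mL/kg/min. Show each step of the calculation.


MET = VO2 / 3.5
= 32.5 / 3.5
= 9.29 METs

9.29 METs


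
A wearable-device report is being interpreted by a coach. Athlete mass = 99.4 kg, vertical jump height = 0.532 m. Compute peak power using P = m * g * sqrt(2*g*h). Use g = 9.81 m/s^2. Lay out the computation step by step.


sqrt(2 * 9.81 * 0.532) = sqrt(10.43784) = 3.230765 m/s
P = 99.4 * 9.81 * 3.230765
= 3150.36 W

3150.36 W


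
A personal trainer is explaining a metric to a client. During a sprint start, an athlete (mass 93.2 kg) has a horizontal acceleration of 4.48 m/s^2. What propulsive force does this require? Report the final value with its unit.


Propulsive force = mass * acceleration
= 93.2 kg * 4.48 m/s^2
= 417.54 N

417.54 N


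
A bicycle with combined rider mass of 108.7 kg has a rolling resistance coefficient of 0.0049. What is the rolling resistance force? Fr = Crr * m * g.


Fr = 0.0049 * 108.7 * 9.81
= 0.53263 * 9.81
= 5.225 N

5.225 N
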